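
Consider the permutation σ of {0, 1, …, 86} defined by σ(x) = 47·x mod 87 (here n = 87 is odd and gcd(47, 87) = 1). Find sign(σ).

Trace 64: π^k(64) = [64, 50, 1, 47, 34, 32, 25] for k=0..6.
Decompose π into cycles: lengths [28, 28, 28, 2, 1] (5 cycles, including the fixed point 0).
5 cycles on 87: each ℓ→(−1)^(ℓ−1), product (−1)^82 = +1.
(47|87)_J = +1 (Zolotarev's lemma cross-check).

+1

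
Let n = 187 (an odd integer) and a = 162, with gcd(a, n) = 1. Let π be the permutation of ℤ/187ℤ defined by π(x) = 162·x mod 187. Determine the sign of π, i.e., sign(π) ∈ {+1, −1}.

-1

Trace 83: π^k(83) = [83, 169, 76, 157, 2, 137, 128] for k=0..6.
Decompose π into cycles: lengths [40, 40, 40, 40, 10, 8, 8, 1] (8 cycles, including the fixed point 0).
8 cycles on 187: each ℓ→(−1)^(ℓ−1), product (−1)^179 = -1.
The Jacobi symbol (162|187) = -1 (Zolotarev) agrees.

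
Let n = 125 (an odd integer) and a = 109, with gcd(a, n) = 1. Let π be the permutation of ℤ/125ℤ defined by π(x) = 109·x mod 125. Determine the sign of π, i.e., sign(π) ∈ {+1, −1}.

+1

Start at x=101: 101 → 9 → 106 → 54 → 11 → 74 → 66 → … (one orbit).
Decompose π into cycles: lengths [50, 50, 10, 10, 2, 2, 1] (7 cycles, including the fixed point 0).
7 cycles on 125: each ℓ→(−1)^(ℓ−1), product (−1)^118 = +1.
(109|125)_J = +1 (Zolotarev's lemma cross-check).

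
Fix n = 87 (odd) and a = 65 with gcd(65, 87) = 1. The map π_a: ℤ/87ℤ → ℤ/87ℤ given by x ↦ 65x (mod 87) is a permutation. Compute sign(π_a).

Trace 83: π^k(83) = [83, 1, 65, 49, 53, 52, 74] for k=0..6.
The orbit structure of x ↦ 65x mod 87: 10 orbits of sizes [14, 14, 14, 14, 7, 7, 7, 7, 2, 1].
Σ(ℓ_i−1) = 87−10 = 77; sign = (−1)^77 = -1.

-1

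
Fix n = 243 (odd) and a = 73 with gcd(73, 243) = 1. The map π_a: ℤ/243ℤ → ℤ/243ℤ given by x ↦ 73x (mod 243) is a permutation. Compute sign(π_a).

+1

Orbit of 28 under x↦73x: [28, 100, 10, 1, 73, 226, 217]… (length divides ord_243(73)).
27 cycles of lengths [27, 27, 27, 27, 27, 27, 9, 9, 9, 9, 9, 9, 3, 3, 3, 3, 3, 3, 1, 1, 1, 1, 1, 1, 1, 1, 1].
Σ(ℓ_i−1) = 243−27 = 216; sign = (−1)^216 = +1.
(73|243)_J = +1 (Zolotarev's lemma cross-check).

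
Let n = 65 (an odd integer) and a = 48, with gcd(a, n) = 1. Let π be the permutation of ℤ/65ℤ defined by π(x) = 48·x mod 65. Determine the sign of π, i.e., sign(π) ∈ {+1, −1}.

-1

Orbit of 22 under x↦48x: [22, 16, 53, 9, 42, 1, 48]… (length divides ord_65(48)).
Cycle type of π: 12×4 + 4 + 3×4 + 1; total 10 cycles.
Σ(ℓ_i−1) = 65−10 = 55; sign = (−1)^55 = -1.
The Jacobi symbol (48|65) = -1 (Zolotarev) agrees.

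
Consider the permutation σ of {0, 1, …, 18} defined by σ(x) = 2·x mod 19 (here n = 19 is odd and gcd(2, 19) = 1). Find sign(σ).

Trace 3: π^k(3) = [3, 6, 12, 5, 10, 1, 2] for k=0..6.
π_2 has 2 disjoint cycles with lengths [18, 1] on {0,…,18}.
2 cycles on 19: each ℓ→(−1)^(ℓ−1), product (−1)^17 = -1.

-1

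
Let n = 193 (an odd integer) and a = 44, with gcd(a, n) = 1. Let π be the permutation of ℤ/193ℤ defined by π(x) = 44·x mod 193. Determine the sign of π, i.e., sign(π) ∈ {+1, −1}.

Start at x=76: 76 → 63 → 70 → 185 → 34 → 145 → 11 → … (one orbit).
2 cycles of lengths [192, 1].
n − c = 193 − 2 = 191; sign = (−1)^191 = -1.

-1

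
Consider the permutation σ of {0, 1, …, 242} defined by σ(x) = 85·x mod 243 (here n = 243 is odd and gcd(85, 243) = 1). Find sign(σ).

Trace 166: π^k(166) = [166, 16, 145, 175, 52, 46, 22] for k=0..6.
The orbit structure of x ↦ 85x mod 243: 11 orbits of sizes [81, 81, 27, 27, 9, 9, 3, 3, 1, 1, 1].
With 11 cycles on 243 points, sign = (−1)^{243−11} = +1.

+1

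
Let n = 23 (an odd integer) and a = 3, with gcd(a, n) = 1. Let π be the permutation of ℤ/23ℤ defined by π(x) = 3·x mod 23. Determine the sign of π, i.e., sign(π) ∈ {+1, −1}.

+1

Orbit of 9 under x↦3x: [9, 4, 12, 13, 16, 2, 6]… (length divides ord_23(3)).
Decompose π into cycles: lengths [11, 11, 1] (3 cycles, including the fixed point 0).
3 cycles on 23: each ℓ→(−1)^(ℓ−1), product (−1)^20 = +1.
Zolotarev: (3|23) = +1, matching the cycle-count sign.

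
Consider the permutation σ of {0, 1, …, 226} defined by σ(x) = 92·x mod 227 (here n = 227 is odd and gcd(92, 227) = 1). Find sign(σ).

+1

Start at x=78: 78 → 139 → 76 → 182 → 173 → 26 → 122 → … (one orbit).
3 cycles of lengths [113, 113, 1].
With 3 cycles on 227 points, sign = (−1)^{227−3} = +1.
Via Zolotarev, sign(π_{92}) = (92|227) = +1.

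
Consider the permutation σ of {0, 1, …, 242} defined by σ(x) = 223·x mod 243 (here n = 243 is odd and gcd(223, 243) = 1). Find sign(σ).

+1

Orbit of 67 under x↦223x: [67, 118, 70, 58, 55, 115, 130]… (length divides ord_243(223)).
Cycle type of π: 81×2 + 27×2 + 9×2 + 3×2 + 1×3; total 11 cycles.
11 cycles on 243: each ℓ→(−1)^(ℓ−1), product (−1)^232 = +1.
Zolotarev: (223|243) = +1, matching the cycle-count sign.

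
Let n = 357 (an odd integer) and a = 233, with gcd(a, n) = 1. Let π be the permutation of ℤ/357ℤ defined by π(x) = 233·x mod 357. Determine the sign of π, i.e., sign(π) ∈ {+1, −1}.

Start at x=275: 275 → 172 → 92 → 16 → 158 → 43 → 23 → … (one orbit).
π_233 has 15 disjoint cycles with lengths [48, 48, 48, 48, 48, 48, 16, 16, 16, 6, 6, 3, 3, 2, 1] on {0,…,356}.
357 − 15 = 342 transpositions; sign(π) = (−1)^342 = +1.
The Jacobi symbol (233|357) = +1 (Zolotarev) agrees.

+1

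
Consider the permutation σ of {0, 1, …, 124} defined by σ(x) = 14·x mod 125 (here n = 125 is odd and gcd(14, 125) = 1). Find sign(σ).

Trace 34: π^k(34) = [34, 101, 39, 46, 19, 16, 99] for k=0..6.
Decompose π into cycles: lengths [50, 50, 10, 10, 2, 2, 1] (7 cycles, including the fixed point 0).
With 7 cycles on 125 points, sign = (−1)^{125−7} = +1.

+1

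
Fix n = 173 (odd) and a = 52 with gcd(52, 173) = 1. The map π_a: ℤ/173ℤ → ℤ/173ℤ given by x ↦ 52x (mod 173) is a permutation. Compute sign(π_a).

Trace 85: π^k(85) = [85, 95, 96, 148, 84, 43, 160] for k=0..6.
Cycle type of π: 43×4 + 1; total 5 cycles.
With 5 cycles on 173 points, sign = (−1)^{173−5} = +1.

+1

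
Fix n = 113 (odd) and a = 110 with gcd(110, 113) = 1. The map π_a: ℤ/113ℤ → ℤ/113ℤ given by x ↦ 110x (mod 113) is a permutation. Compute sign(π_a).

Start at x=32: 32 → 17 → 62 → 40 → 106 → 21 → 50 → … (one orbit).
Cycle type of π: 112 + 1; total 2 cycles.
Σ(ℓ_i−1) = 113−2 = 111; sign = (−1)^111 = -1.

-1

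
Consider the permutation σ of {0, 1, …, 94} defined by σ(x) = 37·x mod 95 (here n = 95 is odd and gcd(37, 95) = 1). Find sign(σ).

Trace 18: π^k(18) = [18, 1, 37, 39] for k=0..3.
Cycle lengths of π_37 on ℤ/95ℤ: [4, 4, 4, 4, 4, 4, 4, 4, 4, 4, 4, 4, 4, 4, 4, 4, 4, 4, 4, 2, 2, 2, 2, 2, 2, 2, 2, 2, 1]; 29 cycles in total.
95 − 29 = 66 transpositions; sign(π) = (−1)^66 = +1.
Via Zolotarev, sign(π_{37}) = (37|95) = +1.

+1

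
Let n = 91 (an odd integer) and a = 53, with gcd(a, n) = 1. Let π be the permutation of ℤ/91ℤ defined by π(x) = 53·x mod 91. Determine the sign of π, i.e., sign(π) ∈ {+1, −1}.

+1

Start at x=53: 53 → 79 → 1 → 53 (one orbit).
39 cycles of lengths [3, 3, 3, 3, 3, 3, 3, 3, 3, 3, 3, 3, 3, 3, 3, 3, 3, 3, 3, 3, 3, 3, 3, 3, 3, 3, 1, 1, 1, 1, 1, 1, 1, 1, 1, 1, 1, 1, 1].
39 cycles on 91: each ℓ→(−1)^(ℓ−1), product (−1)^52 = +1.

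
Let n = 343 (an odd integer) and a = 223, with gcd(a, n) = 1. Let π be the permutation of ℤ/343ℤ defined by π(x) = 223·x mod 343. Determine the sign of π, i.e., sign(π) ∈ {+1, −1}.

Orbit of 265 under x↦223x: [265, 99, 125, 92, 279, 134, 41]… (length divides ord_343(223)).
π_223 has 10 disjoint cycles with lengths [98, 98, 98, 14, 14, 14, 2, 2, 2, 1] on {0,…,342}.
sign(π) = (−1)^{n − #cycles} = (−1)^{343−10} = (−1)^333 = -1.
Via Zolotarev, sign(π_{223}) = (223|343) = -1.

-1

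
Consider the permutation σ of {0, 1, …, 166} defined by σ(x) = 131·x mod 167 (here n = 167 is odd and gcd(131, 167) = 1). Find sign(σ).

-1

Start at x=9: 9 → 10 → 141 → 101 → 38 → 135 → 150 → … (one orbit).
π_131 has 2 disjoint cycles with lengths [166, 1] on {0,…,166}.
Σ(ℓ_i−1) = 167−2 = 165; sign = (−1)^165 = -1.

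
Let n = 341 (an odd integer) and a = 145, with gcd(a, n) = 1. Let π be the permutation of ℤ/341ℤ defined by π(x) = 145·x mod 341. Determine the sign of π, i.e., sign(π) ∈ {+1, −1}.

+1

Start at x=337: 337 → 102 → 127 → 1 → 145 → 224 → 85 → … (one orbit).
13 cycles of lengths [30, 30, 30, 30, 30, 30, 30, 30, 30, 30, 30, 10, 1].
13 cycles on 341: each ℓ→(−1)^(ℓ−1), product (−1)^328 = +1.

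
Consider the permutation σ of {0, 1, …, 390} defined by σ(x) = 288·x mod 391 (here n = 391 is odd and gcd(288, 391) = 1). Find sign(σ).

+1

Trace 307: π^k(307) = [307, 50, 324, 254, 35, 305, 256] for k=0..6.
Cycle lengths of π_288 on ℤ/391ℤ: [22, 22, 22, 22, 22, 22, 22, 22, 22, 22, 22, 22, 22, 22, 22, 22, 11, 11, 2, 2, 2, 2, 2, 2, 2, 2, 1]; 27 cycles in total.
sign(π) = (−1)^{n − #cycles} = (−1)^{391−27} = (−1)^364 = +1.
(288|391)_J = +1 (Zolotarev's lemma cross-check).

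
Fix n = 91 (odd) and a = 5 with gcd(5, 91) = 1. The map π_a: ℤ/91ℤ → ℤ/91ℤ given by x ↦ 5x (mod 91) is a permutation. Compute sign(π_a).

+1

Orbit of 34 under x↦5x: [34, 79, 31, 64, 47, 53, 83]… (length divides ord_91(5)).
Cycle type of π: 12×6 + 6 + 4×3 + 1; total 11 cycles.
With 11 cycles on 91 points, sign = (−1)^{91−11} = +1.
Zolotarev: (5|91) = +1, matching the cycle-count sign.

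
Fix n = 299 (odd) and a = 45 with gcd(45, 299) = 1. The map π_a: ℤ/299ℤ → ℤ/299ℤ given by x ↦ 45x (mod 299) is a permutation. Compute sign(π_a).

+1

Start at x=231: 231 → 229 → 139 → 275 → 116 → 137 → 185 → … (one orbit).
Decompose π into cycles: lengths [12, 12, 12, 12, 12, 12, 12, 12, 12, 12, 12, 12, 12, 12, 12, 12, 12, 12, 12, 12, 12, 12, 12, 2, 2, 2, 2, 2, 2, 2, 2, 2, 2, 2, 1] (35 cycles, including the fixed point 0).
Σ(ℓ_i−1) = 299−35 = 264; sign = (−1)^264 = +1.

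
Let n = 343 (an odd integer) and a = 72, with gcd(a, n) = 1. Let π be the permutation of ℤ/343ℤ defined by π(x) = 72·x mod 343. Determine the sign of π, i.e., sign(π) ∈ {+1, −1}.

+1

Orbit of 86 under x↦72x: [86, 18, 267, 16, 123, 281, 338]… (length divides ord_343(72)).
Cycle type of π: 147×2 + 21×2 + 3×2 + 1; total 7 cycles.
n − c = 343 − 7 = 336; sign = (−1)^336 = +1.
Via Zolotarev, sign(π_{72}) = (72|343) = +1.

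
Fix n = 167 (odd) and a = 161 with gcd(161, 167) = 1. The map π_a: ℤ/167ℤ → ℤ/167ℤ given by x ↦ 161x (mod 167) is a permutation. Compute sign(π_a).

-1

Orbit of 114 under x↦161x: [114, 151, 96, 92, 116, 139, 1]… (length divides ord_167(161)).
The orbit structure of x ↦ 161x mod 167: 2 orbits of sizes [166, 1].
With 2 cycles on 167 points, sign = (−1)^{167−2} = -1.
The Jacobi symbol (161|167) = -1 (Zolotarev) agrees.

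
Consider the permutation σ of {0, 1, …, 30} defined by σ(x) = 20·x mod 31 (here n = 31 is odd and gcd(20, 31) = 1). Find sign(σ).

+1

Start at x=10: 10 → 14 → 1 → 20 → 28 → 2 → 9 → … (one orbit).
π_20 has 3 disjoint cycles with lengths [15, 15, 1] on {0,…,30}.
3 cycles on 31: each ℓ→(−1)^(ℓ−1), product (−1)^28 = +1.
Check: (20/31) = +1 by Zolotarev.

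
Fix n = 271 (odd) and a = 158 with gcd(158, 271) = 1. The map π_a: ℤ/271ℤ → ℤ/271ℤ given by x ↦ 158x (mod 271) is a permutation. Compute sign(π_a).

+1

Trace 156: π^k(156) = [156, 258, 114, 126, 125, 238, 206] for k=0..6.
Cycle lengths of π_158 on ℤ/271ℤ: [27, 27, 27, 27, 27, 27, 27, 27, 27, 27, 1]; 11 cycles in total.
n − c = 271 − 11 = 260; sign = (−1)^260 = +1.
Check: (158/271) = +1 by Zolotarev.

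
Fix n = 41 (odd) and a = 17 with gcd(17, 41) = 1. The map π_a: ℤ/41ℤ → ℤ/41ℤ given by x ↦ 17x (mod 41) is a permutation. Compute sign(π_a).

-1

Orbit of 21 under x↦17x: [21, 29, 1, 17, 2, 34, 4]… (length divides ord_41(17)).
2 cycles of lengths [40, 1].
With 2 cycles on 41 points, sign = (−1)^{41−2} = -1.
Zolotarev: (17|41) = -1, matching the cycle-count sign.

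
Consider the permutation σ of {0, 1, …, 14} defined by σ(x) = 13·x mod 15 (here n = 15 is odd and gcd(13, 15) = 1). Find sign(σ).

Trace 4: π^k(4) = [4, 7, 1, 13] for k=0..3.
6 cycles of lengths [4, 4, 4, 1, 1, 1].
15 − 6 = 9 transpositions; sign(π) = (−1)^9 = -1.
(13|15)_J = -1 (Zolotarev's lemma cross-check).

-1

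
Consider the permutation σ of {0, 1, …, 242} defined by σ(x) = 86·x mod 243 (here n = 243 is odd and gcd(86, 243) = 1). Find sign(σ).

-1

Start at x=103: 103 → 110 → 226 → 239 → 142 → 62 → 229 → … (one orbit).
The orbit structure of x ↦ 86x mod 243: 6 orbits of sizes [162, 54, 18, 6, 2, 1].
Σ(ℓ_i−1) = 243−6 = 237; sign = (−1)^237 = -1.
The Jacobi symbol (86|243) = -1 (Zolotarev) agrees.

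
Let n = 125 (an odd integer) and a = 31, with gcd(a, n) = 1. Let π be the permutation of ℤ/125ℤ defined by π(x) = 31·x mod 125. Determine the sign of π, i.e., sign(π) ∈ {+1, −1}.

+1

Orbit of 111 under x↦31x: [111, 66, 46, 51, 81, 11, 91]… (length divides ord_125(31)).
π_31 has 13 disjoint cycles with lengths [25, 25, 25, 25, 5, 5, 5, 5, 1, 1, 1, 1, 1] on {0,…,124}.
n − c = 125 − 13 = 112; sign = (−1)^112 = +1.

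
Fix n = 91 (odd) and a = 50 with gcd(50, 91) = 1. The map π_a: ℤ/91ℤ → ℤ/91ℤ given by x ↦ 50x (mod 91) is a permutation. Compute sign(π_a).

-1

Start at x=15: 15 → 22 → 8 → 36 → 71 → 1 → 50 → … (one orbit).
14 cycles of lengths [12, 12, 12, 12, 12, 12, 12, 1, 1, 1, 1, 1, 1, 1].
n − c = 91 − 14 = 77; sign = (−1)^77 = -1.
(50|91)_J = -1 (Zolotarev's lemma cross-check).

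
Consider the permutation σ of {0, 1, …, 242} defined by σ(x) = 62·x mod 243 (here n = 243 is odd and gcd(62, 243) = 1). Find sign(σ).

Orbit of 127 under x↦62x: [127, 98, 1, 62, 199, 188, 235]… (length divides ord_243(62)).
Decompose π into cycles: lengths [54, 54, 54, 18, 18, 18, 6, 6, 6, 2, 2, 2, 2, 1] (14 cycles, including the fixed point 0).
243 − 14 = 229 transpositions; sign(π) = (−1)^229 = -1.
Via Zolotarev, sign(π_{62}) = (62|243) = -1.

-1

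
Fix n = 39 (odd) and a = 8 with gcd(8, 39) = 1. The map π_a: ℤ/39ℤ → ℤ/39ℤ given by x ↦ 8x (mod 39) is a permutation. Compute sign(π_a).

+1

Orbit of 8 under x↦8x: [8, 25, 5, 1]… (length divides ord_39(8)).
11 cycles of lengths [4, 4, 4, 4, 4, 4, 4, 4, 4, 2, 1].
n − c = 39 − 11 = 28; sign = (−1)^28 = +1.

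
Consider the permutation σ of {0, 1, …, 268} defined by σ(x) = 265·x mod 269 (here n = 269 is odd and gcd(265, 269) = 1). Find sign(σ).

+1

Start at x=93: 93 → 166 → 143 → 235 → 136 → 263 → 24 → … (one orbit).
π_265 has 5 disjoint cycles with lengths [67, 67, 67, 67, 1] on {0,…,268}.
n − c = 269 − 5 = 264; sign = (−1)^264 = +1.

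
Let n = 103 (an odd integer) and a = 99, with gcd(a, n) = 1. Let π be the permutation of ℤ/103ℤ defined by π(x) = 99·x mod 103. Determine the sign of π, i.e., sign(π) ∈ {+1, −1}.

-1

Orbit of 67 under x↦99x: [67, 41, 42, 38, 54, 93, 40]… (length divides ord_103(99)).
Cycle type of π: 102 + 1; total 2 cycles.
n − c = 103 − 2 = 101; sign = (−1)^101 = -1.
Zolotarev: (99|103) = -1, matching the cycle-count sign.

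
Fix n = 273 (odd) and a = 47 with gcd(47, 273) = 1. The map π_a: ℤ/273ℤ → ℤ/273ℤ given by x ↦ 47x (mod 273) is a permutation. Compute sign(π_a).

-1

Trace 64: π^k(64) = [64, 5, 235, 125, 142, 122, 1] for k=0..6.
Decompose π into cycles: lengths [12, 12, 12, 12, 12, 12, 12, 12, 12, 12, 12, 12, 12, 12, 12, 12, 12, 12, 6, 6, 6, 4, 4, 4, 4, 4, 4, 4, 4, 4, 2, 1] (32 cycles, including the fixed point 0).
32 cycles on 273: each ℓ→(−1)^(ℓ−1), product (−1)^241 = -1.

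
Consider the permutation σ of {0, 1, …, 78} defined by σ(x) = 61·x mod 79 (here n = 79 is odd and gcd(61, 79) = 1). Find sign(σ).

-1

Start at x=69: 69 → 22 → 78 → 18 → 71 → 65 → 15 → … (one orbit).
Decompose π into cycles: lengths [26, 26, 26, 1] (4 cycles, including the fixed point 0).
sign(π) = (−1)^{n − #cycles} = (−1)^{79−4} = (−1)^75 = -1.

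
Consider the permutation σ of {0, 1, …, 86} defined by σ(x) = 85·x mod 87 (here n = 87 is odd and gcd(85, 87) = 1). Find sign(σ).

-1

Trace 61: π^k(61) = [61, 52, 70, 34, 19, 49, 76] for k=0..6.
6 cycles of lengths [28, 28, 28, 1, 1, 1].
sign(π) = (−1)^{n − #cycles} = (−1)^{87−6} = (−1)^81 = -1.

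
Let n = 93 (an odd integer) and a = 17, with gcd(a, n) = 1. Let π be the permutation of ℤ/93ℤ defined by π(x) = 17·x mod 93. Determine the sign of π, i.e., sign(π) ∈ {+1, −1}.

Orbit of 1 under x↦17x: [1, 17, 10, 77, 7, 26, 70]… (length divides ord_93(17)).
Decompose π into cycles: lengths [30, 30, 30, 2, 1] (5 cycles, including the fixed point 0).
Σ(ℓ_i−1) = 93−5 = 88; sign = (−1)^88 = +1.
Zolotarev: (17|93) = +1, matching the cycle-count sign.

+1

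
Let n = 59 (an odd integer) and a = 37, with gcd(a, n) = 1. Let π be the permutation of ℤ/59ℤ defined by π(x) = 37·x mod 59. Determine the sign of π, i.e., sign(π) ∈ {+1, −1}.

-1

Start at x=15: 15 → 24 → 3 → 52 → 36 → 34 → 19 → … (one orbit).
π_37 has 2 disjoint cycles with lengths [58, 1] on {0,…,58}.
2 cycles on 59: each ℓ→(−1)^(ℓ−1), product (−1)^57 = -1.
The Jacobi symbol (37|59) = -1 (Zolotarev) agrees.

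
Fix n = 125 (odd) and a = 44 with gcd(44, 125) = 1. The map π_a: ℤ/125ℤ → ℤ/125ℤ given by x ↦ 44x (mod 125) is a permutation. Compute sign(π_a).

+1

Start at x=101: 101 → 69 → 36 → 84 → 71 → 124 → 81 → … (one orbit).
π_44 has 7 disjoint cycles with lengths [50, 50, 10, 10, 2, 2, 1] on {0,…,124}.
Σ(ℓ_i−1) = 125−7 = 118; sign = (−1)^118 = +1.
(44|125)_J = +1 (Zolotarev's lemma cross-check).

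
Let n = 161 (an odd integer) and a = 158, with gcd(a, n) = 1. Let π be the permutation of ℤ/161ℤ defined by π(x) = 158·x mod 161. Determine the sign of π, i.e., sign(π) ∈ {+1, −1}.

-1

Orbit of 141 under x↦158x: [141, 60, 142, 57, 151, 30, 71]… (length divides ord_161(158)).
π_158 has 6 disjoint cycles with lengths [66, 66, 22, 3, 3, 1] on {0,…,160}.
6 cycles on 161: each ℓ→(−1)^(ℓ−1), product (−1)^155 = -1.
Check: (158/161) = -1 by Zolotarev.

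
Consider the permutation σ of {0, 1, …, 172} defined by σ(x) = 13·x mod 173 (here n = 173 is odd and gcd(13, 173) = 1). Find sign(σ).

Start at x=47: 47 → 92 → 158 → 151 → 60 → 88 → 106 → … (one orbit).
π_13 has 3 disjoint cycles with lengths [86, 86, 1] on {0,…,172}.
sign(π) = (−1)^{n − #cycles} = (−1)^{173−3} = (−1)^170 = +1.
Check: (13/173) = +1 by Zolotarev.

+1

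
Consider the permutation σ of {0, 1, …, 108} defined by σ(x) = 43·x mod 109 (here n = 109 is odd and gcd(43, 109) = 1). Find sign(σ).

+1

Start at x=45: 45 → 82 → 38 → 108 → 66 → 4 → 63 → … (one orbit).
π_43 has 7 disjoint cycles with lengths [18, 18, 18, 18, 18, 18, 1] on {0,…,108}.
Σ(ℓ_i−1) = 109−7 = 102; sign = (−1)^102 = +1.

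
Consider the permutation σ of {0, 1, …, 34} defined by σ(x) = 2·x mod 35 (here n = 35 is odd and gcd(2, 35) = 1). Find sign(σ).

Trace 4: π^k(4) = [4, 8, 16, 32, 29, 23, 11] for k=0..6.
The orbit structure of x ↦ 2x mod 35: 6 orbits of sizes [12, 12, 4, 3, 3, 1].
sign(π) = (−1)^{n − #cycles} = (−1)^{35−6} = (−1)^29 = -1.

-1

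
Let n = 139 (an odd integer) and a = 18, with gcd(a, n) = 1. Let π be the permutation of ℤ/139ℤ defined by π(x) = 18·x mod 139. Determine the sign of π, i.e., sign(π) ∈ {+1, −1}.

-1

Start at x=33: 33 → 38 → 128 → 80 → 50 → 66 → 76 → … (one orbit).
Decompose π into cycles: lengths [138, 1] (2 cycles, including the fixed point 0).
139 − 2 = 137 transpositions; sign(π) = (−1)^137 = -1.
Check: (18/139) = -1 by Zolotarev.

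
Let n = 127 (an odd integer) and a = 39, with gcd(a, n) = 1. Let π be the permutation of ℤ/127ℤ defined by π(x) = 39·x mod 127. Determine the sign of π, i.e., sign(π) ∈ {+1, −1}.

-1

Orbit of 104 under x↦39x: [104, 119, 69, 24, 47, 55, 113]… (length divides ord_127(39)).
The orbit structure of x ↦ 39x mod 127: 2 orbits of sizes [126, 1].
2 cycles on 127: each ℓ→(−1)^(ℓ−1), product (−1)^125 = -1.
The Jacobi symbol (39|127) = -1 (Zolotarev) agrees.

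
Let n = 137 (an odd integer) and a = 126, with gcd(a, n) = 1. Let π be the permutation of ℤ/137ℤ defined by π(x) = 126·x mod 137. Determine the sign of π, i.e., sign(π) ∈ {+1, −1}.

Trace 120: π^k(120) = [120, 50, 135, 22, 32, 59, 36] for k=0..6.
Cycle lengths of π_126 on ℤ/137ℤ: [68, 68, 1]; 3 cycles in total.
sign(π) = (−1)^{n − #cycles} = (−1)^{137−3} = (−1)^134 = +1.
(126|137)_J = +1 (Zolotarev's lemma cross-check).

+1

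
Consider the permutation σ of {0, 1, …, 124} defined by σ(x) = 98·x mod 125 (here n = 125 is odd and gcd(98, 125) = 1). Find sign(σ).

Start at x=61: 61 → 103 → 94 → 87 → 26 → 48 → 79 → … (one orbit).
Cycle type of π: 100 + 20 + 4 + 1; total 4 cycles.
n − c = 125 − 4 = 121; sign = (−1)^121 = -1.
(98|125)_J = -1 (Zolotarev's lemma cross-check).

-1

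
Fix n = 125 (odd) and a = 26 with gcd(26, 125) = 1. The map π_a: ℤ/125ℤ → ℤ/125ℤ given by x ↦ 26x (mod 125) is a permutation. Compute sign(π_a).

Orbit of 76 under x↦26x: [76, 101, 1, 26, 51]… (length divides ord_125(26)).
Cycle type of π: 5×20 + 1×25; total 45 cycles.
With 45 cycles on 125 points, sign = (−1)^{125−45} = +1.
(26|125)_J = +1 (Zolotarev's lemma cross-check).

+1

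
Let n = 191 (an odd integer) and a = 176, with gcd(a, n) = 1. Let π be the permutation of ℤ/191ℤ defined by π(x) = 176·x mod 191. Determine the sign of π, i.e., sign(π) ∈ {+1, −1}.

Start at x=94: 94 → 118 → 140 → 1 → 176 → 34 → 63 → … (one orbit).
The orbit structure of x ↦ 176x mod 191: 2 orbits of sizes [190, 1].
With 2 cycles on 191 points, sign = (−1)^{191−2} = -1.
(176|191)_J = -1 (Zolotarev's lemma cross-check).

-1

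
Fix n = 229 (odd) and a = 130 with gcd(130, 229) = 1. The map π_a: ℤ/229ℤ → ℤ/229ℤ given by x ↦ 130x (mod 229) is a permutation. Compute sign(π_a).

Orbit of 104 under x↦130x: [104, 9, 25, 44, 224, 37, 1]… (length divides ord_229(130)).
Cycle lengths of π_130 on ℤ/229ℤ: [57, 57, 57, 57, 1]; 5 cycles in total.
n − c = 229 − 5 = 224; sign = (−1)^224 = +1.

+1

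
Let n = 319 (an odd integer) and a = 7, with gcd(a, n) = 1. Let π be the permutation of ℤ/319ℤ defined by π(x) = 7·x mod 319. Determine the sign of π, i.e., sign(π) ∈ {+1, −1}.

-1

Start at x=1: 1 → 7 → 49 → 24 → 168 → 219 → 257 → … (one orbit).
Decompose π into cycles: lengths [70, 70, 70, 70, 10, 7, 7, 7, 7, 1] (10 cycles, including the fixed point 0).
n − c = 319 − 10 = 309; sign = (−1)^309 = -1.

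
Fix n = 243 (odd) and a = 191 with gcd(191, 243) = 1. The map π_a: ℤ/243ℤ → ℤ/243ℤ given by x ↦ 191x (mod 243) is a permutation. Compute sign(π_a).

Trace 182: π^k(182) = [182, 13, 53, 160, 185, 100, 146] for k=0..6.
The orbit structure of x ↦ 191x mod 243: 6 orbits of sizes [162, 54, 18, 6, 2, 1].
Σ(ℓ_i−1) = 243−6 = 237; sign = (−1)^237 = -1.
The Jacobi symbol (191|243) = -1 (Zolotarev) agrees.

-1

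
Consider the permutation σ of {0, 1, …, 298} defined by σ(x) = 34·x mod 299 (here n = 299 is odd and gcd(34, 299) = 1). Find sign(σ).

+1

Trace 220: π^k(220) = [220, 5, 170, 99, 77, 226, 209] for k=0..6.
Cycle lengths of π_34 on ℤ/299ℤ: [44, 44, 44, 44, 44, 44, 22, 4, 4, 4, 1]; 11 cycles in total.
11 cycles on 299: each ℓ→(−1)^(ℓ−1), product (−1)^288 = +1.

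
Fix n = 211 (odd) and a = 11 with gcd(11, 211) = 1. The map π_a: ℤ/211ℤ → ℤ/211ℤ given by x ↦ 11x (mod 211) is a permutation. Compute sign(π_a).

+1

Orbit of 82 under x↦11x: [82, 58, 5, 55, 183, 114, 199]… (length divides ord_211(11)).
7 cycles of lengths [35, 35, 35, 35, 35, 35, 1].
sign(π) = (−1)^{n − #cycles} = (−1)^{211−7} = (−1)^204 = +1.
Check: (11/211) = +1 by Zolotarev.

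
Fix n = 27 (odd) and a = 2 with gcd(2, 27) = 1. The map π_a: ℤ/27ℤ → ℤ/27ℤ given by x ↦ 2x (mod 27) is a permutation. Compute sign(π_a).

Start at x=5: 5 → 10 → 20 → 13 → 26 → 25 → 23 → … (one orbit).
π_2 has 4 disjoint cycles with lengths [18, 6, 2, 1] on {0,…,26}.
n − c = 27 − 4 = 23; sign = (−1)^23 = -1.
(2|27)_J = -1 (Zolotarev's lemma cross-check).

-1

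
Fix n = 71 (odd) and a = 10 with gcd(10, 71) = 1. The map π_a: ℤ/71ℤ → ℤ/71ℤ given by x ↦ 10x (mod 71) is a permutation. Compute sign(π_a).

+1

Trace 20: π^k(20) = [20, 58, 12, 49, 64, 1, 10] for k=0..6.
π_10 has 3 disjoint cycles with lengths [35, 35, 1] on {0,…,70}.
n − c = 71 − 3 = 68; sign = (−1)^68 = +1.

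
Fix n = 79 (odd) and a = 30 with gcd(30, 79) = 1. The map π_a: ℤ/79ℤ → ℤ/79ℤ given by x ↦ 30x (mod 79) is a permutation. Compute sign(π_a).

-1

Orbit of 61 under x↦30x: [61, 13, 74, 8, 3, 11, 14]… (length divides ord_79(30)).
The orbit structure of x ↦ 30x mod 79: 2 orbits of sizes [78, 1].
n − c = 79 − 2 = 77; sign = (−1)^77 = -1.
The Jacobi symbol (30|79) = -1 (Zolotarev) agrees.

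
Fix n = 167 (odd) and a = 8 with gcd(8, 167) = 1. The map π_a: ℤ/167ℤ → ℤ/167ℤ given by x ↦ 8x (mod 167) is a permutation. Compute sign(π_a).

Orbit of 152 under x↦8x: [152, 47, 42, 2, 16, 128, 22]… (length divides ord_167(8)).
Cycle type of π: 83×2 + 1; total 3 cycles.
167 − 3 = 164 transpositions; sign(π) = (−1)^164 = +1.
Check: (8/167) = +1 by Zolotarev.

+1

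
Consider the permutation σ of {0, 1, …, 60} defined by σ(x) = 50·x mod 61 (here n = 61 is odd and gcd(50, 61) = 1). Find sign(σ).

Start at x=50: 50 → 60 → 11 → 1 → 50 (one orbit).
π_50 has 16 disjoint cycles with lengths [4, 4, 4, 4, 4, 4, 4, 4, 4, 4, 4, 4, 4, 4, 4, 1] on {0,…,60}.
n − c = 61 − 16 = 45; sign = (−1)^45 = -1.
Via Zolotarev, sign(π_{50}) = (50|61) = -1.

-1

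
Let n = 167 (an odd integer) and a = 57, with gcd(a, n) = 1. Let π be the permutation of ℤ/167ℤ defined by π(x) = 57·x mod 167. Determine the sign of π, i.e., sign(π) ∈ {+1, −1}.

+1

Orbit of 63 under x↦57x: [63, 84, 112, 38, 162, 49, 121]… (length divides ord_167(57)).
3 cycles of lengths [83, 83, 1].
167 − 3 = 164 transpositions; sign(π) = (−1)^164 = +1.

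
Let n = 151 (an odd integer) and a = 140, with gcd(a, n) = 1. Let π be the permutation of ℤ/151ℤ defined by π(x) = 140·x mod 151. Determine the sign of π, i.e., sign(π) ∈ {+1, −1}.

Trace 111: π^k(111) = [111, 138, 143, 88, 89, 78, 48] for k=0..6.
Decompose π into cycles: lengths [150, 1] (2 cycles, including the fixed point 0).
151 − 2 = 149 transpositions; sign(π) = (−1)^149 = -1.

-1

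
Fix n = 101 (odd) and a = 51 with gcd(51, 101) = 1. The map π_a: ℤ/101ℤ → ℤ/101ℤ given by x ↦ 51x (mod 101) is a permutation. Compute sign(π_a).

-1

Start at x=95: 95 → 98 → 49 → 75 → 88 → 44 → 22 → … (one orbit).
Decompose π into cycles: lengths [100, 1] (2 cycles, including the fixed point 0).
101 − 2 = 99 transpositions; sign(π) = (−1)^99 = -1.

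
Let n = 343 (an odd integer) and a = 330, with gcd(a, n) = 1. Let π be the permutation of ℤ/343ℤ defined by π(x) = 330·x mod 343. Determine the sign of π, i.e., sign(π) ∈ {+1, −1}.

Start at x=288: 288 → 29 → 309 → 99 → 85 → 267 → 302 → … (one orbit).
π_330 has 19 disjoint cycles with lengths [49, 49, 49, 49, 49, 49, 7, 7, 7, 7, 7, 7, 1, 1, 1, 1, 1, 1, 1] on {0,…,342}.
sign(π) = (−1)^{n − #cycles} = (−1)^{343−19} = (−1)^324 = +1.
Zolotarev: (330|343) = +1, matching the cycle-count sign.

+1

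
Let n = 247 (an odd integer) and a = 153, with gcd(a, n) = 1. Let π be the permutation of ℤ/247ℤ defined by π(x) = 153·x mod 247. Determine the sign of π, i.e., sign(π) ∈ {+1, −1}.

+1

Start at x=153: 153 → 191 → 77 → 172 → 134 → 1 → 153 (one orbit).
Decompose π into cycles: lengths [6, 6, 6, 6, 6, 6, 6, 6, 6, 6, 6, 6, 6, 6, 6, 6, 6, 6, 6, 6, 6, 6, 6, 6, 6, 6, 6, 6, 6, 6, 6, 6, 6, 6, 6, 6, 6, 6, 1, 1, 1, 1, 1, 1, 1, 1, 1, 1, 1, 1, 1, 1, 1, 1, 1, 1, 1] (57 cycles, including the fixed point 0).
247 − 57 = 190 transpositions; sign(π) = (−1)^190 = +1.
The Jacobi symbol (153|247) = +1 (Zolotarev) agrees.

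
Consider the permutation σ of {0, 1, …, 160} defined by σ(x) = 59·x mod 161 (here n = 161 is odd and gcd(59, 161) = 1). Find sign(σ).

-1

Start at x=12: 12 → 64 → 73 → 121 → 55 → 25 → 26 → … (one orbit).
Cycle type of π: 66×2 + 11×2 + 6 + 1; total 6 cycles.
Σ(ℓ_i−1) = 161−6 = 155; sign = (−1)^155 = -1.
(59|161)_J = -1 (Zolotarev's lemma cross-check).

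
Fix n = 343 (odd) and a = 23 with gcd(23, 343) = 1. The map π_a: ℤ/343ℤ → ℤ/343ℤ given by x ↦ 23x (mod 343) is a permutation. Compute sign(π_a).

+1

Start at x=218: 218 → 212 → 74 → 330 → 44 → 326 → 295 → … (one orbit).
Cycle lengths of π_23 on ℤ/343ℤ: [147, 147, 21, 21, 3, 3, 1]; 7 cycles in total.
sign(π) = (−1)^{n − #cycles} = (−1)^{343−7} = (−1)^336 = +1.
Via Zolotarev, sign(π_{23}) = (23|343) = +1.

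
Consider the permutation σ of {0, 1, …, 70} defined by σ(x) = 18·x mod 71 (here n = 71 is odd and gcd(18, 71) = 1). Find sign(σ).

Start at x=37: 37 → 27 → 60 → 15 → 57 → 32 → 8 → … (one orbit).
Decompose π into cycles: lengths [35, 35, 1] (3 cycles, including the fixed point 0).
sign(π) = (−1)^{n − #cycles} = (−1)^{71−3} = (−1)^68 = +1.
Check: (18/71) = +1 by Zolotarev.

+1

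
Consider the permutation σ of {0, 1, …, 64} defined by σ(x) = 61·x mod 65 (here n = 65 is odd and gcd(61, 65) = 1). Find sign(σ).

+1

Orbit of 1 under x↦61x: [1, 61, 16]… (length divides ord_65(61)).
Decompose π into cycles: lengths [3, 3, 3, 3, 3, 3, 3, 3, 3, 3, 3, 3, 3, 3, 3, 3, 3, 3, 3, 3, 1, 1, 1, 1, 1] (25 cycles, including the fixed point 0).
With 25 cycles on 65 points, sign = (−1)^{65−25} = +1.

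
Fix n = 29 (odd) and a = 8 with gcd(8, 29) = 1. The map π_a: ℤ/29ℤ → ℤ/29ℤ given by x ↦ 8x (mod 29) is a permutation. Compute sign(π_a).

-1

Orbit of 18 under x↦8x: [18, 28, 21, 23, 10, 22, 2]… (length divides ord_29(8)).
π_8 has 2 disjoint cycles with lengths [28, 1] on {0,…,28}.
sign(π) = (−1)^{n − #cycles} = (−1)^{29−2} = (−1)^27 = -1.
Check: (8/29) = -1 by Zolotarev.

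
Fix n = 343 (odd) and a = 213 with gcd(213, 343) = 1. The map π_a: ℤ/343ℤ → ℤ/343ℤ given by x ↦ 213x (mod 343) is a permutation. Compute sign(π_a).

Orbit of 330 under x↦213x: [330, 318, 163, 76, 67, 208, 57]… (length divides ord_343(213)).
Decompose π into cycles: lengths [294, 42, 6, 1] (4 cycles, including the fixed point 0).
n − c = 343 − 4 = 339; sign = (−1)^339 = -1.
Via Zolotarev, sign(π_{213}) = (213|343) = -1.

-1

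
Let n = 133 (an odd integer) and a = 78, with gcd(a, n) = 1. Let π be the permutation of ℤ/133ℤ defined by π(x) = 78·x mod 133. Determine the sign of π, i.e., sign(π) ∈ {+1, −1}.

-1

Trace 92: π^k(92) = [92, 127, 64, 71, 85, 113, 36] for k=0..6.
14 cycles of lengths [18, 18, 18, 18, 18, 18, 18, 1, 1, 1, 1, 1, 1, 1].
14 cycles on 133: each ℓ→(−1)^(ℓ−1), product (−1)^119 = -1.
Zolotarev: (78|133) = -1, matching the cycle-count sign.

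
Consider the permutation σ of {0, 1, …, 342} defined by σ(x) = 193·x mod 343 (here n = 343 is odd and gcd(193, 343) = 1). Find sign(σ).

Orbit of 32 under x↦193x: [32, 2, 43, 67, 240, 15, 151]… (length divides ord_343(193)).
Cycle lengths of π_193 on ℤ/343ℤ: [147, 147, 21, 21, 3, 3, 1]; 7 cycles in total.
343 − 7 = 336 transpositions; sign(π) = (−1)^336 = +1.

+1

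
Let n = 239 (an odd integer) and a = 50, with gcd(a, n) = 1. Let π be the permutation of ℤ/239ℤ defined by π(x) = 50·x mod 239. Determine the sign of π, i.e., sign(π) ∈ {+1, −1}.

+1

Trace 16: π^k(16) = [16, 83, 87, 48, 10, 22, 144] for k=0..6.
Cycle type of π: 119×2 + 1; total 3 cycles.
With 3 cycles on 239 points, sign = (−1)^{239−3} = +1.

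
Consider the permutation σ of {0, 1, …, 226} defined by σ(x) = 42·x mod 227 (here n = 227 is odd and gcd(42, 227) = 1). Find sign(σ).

Trace 174: π^k(174) = [174, 44, 32, 209, 152, 28, 41] for k=0..6.
2 cycles of lengths [226, 1].
2 cycles on 227: each ℓ→(−1)^(ℓ−1), product (−1)^225 = -1.

-1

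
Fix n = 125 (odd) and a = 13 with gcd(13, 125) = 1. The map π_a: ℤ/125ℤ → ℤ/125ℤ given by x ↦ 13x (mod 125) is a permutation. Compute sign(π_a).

-1

Orbit of 83 under x↦13x: [83, 79, 27, 101, 63, 69, 22]… (length divides ord_125(13)).
Decompose π into cycles: lengths [100, 20, 4, 1] (4 cycles, including the fixed point 0).
4 cycles on 125: each ℓ→(−1)^(ℓ−1), product (−1)^121 = -1.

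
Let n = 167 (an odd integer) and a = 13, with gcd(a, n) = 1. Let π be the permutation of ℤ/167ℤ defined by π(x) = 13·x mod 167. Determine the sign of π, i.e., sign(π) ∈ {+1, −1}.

Start at x=10: 10 → 130 → 20 → 93 → 40 → 19 → 80 → … (one orbit).
Cycle type of π: 166 + 1; total 2 cycles.
Σ(ℓ_i−1) = 167−2 = 165; sign = (−1)^165 = -1.
Via Zolotarev, sign(π_{13}) = (13|167) = -1.

-1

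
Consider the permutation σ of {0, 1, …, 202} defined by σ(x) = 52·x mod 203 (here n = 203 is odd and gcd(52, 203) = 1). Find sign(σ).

Orbit of 53 under x↦52x: [53, 117, 197, 94, 16, 20, 25]… (length divides ord_203(52)).
Decompose π into cycles: lengths [42, 42, 42, 42, 7, 7, 7, 7, 6, 1] (10 cycles, including the fixed point 0).
203 − 10 = 193 transpositions; sign(π) = (−1)^193 = -1.

-1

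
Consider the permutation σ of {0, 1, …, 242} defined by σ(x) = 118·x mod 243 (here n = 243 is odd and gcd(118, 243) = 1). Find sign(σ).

Start at x=109: 109 → 226 → 181 → 217 → 91 → 46 → 82 → … (one orbit).
Cycle lengths of π_118 on ℤ/243ℤ: [27, 27, 27, 27, 27, 27, 9, 9, 9, 9, 9, 9, 3, 3, 3, 3, 3, 3, 1, 1, 1, 1, 1, 1, 1, 1, 1]; 27 cycles in total.
With 27 cycles on 243 points, sign = (−1)^{243−27} = +1.
The Jacobi symbol (118|243) = +1 (Zolotarev) agrees.

+1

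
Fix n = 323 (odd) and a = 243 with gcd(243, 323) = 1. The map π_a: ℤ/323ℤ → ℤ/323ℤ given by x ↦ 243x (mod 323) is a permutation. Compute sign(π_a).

+1

Trace 206: π^k(206) = [206, 316, 237, 97, 315, 317, 157] for k=0..6.
The orbit structure of x ↦ 243x mod 323: 5 orbits of sizes [144, 144, 18, 16, 1].
sign(π) = (−1)^{n − #cycles} = (−1)^{323−5} = (−1)^318 = +1.
Via Zolotarev, sign(π_{243}) = (243|323) = +1.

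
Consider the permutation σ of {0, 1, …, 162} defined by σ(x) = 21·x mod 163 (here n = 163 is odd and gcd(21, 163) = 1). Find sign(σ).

+1

Start at x=53: 53 → 135 → 64 → 40 → 25 → 36 → 104 → … (one orbit).
π_21 has 7 disjoint cycles with lengths [27, 27, 27, 27, 27, 27, 1] on {0,…,162}.
n − c = 163 − 7 = 156; sign = (−1)^156 = +1.
(21|163)_J = +1 (Zolotarev's lemma cross-check).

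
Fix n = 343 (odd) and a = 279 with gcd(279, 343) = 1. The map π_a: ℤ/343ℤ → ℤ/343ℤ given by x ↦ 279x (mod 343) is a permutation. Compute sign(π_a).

Start at x=111: 111 → 99 → 181 → 78 → 153 → 155 → 27 → … (one orbit).
Decompose π into cycles: lengths [98, 98, 98, 14, 14, 14, 2, 2, 2, 1] (10 cycles, including the fixed point 0).
sign(π) = (−1)^{n − #cycles} = (−1)^{343−10} = (−1)^333 = -1.
The Jacobi symbol (279|343) = -1 (Zolotarev) agrees.

-1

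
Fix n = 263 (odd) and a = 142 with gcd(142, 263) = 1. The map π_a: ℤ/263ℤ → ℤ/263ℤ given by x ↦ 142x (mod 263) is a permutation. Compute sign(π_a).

Trace 67: π^k(67) = [67, 46, 220, 206, 59, 225, 127] for k=0..6.
The orbit structure of x ↦ 142x mod 263: 2 orbits of sizes [262, 1].
Σ(ℓ_i−1) = 263−2 = 261; sign = (−1)^261 = -1.

-1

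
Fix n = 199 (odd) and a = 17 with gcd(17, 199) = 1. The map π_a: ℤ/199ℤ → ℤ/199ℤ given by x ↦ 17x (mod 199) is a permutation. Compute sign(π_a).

Start at x=125: 125 → 135 → 106 → 11 → 187 → 194 → 114 → … (one orbit).
Decompose π into cycles: lengths [66, 66, 66, 1] (4 cycles, including the fixed point 0).
199 − 4 = 195 transpositions; sign(π) = (−1)^195 = -1.
Via Zolotarev, sign(π_{17}) = (17|199) = -1.

-1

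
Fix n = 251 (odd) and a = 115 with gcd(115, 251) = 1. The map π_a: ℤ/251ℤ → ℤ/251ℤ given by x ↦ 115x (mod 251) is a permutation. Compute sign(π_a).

Start at x=118: 118 → 16 → 83 → 7 → 52 → 207 → 211 → … (one orbit).
Decompose π into cycles: lengths [125, 125, 1] (3 cycles, including the fixed point 0).
251 − 3 = 248 transpositions; sign(π) = (−1)^248 = +1.
Zolotarev: (115|251) = +1, matching the cycle-count sign.

+1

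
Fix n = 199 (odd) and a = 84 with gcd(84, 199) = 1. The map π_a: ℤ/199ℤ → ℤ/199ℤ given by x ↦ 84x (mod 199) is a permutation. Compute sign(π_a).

-1

Trace 178: π^k(178) = [178, 27, 79, 69, 25, 110, 86] for k=0..6.
2 cycles of lengths [198, 1].
199 − 2 = 197 transpositions; sign(π) = (−1)^197 = -1.
Zolotarev: (84|199) = -1, matching the cycle-count sign.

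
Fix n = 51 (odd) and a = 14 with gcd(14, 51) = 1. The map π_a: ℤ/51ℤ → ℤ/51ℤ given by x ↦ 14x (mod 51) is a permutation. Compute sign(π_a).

Trace 25: π^k(25) = [25, 44, 4, 5, 19, 11, 1] for k=0..6.
π_14 has 5 disjoint cycles with lengths [16, 16, 16, 2, 1] on {0,…,50}.
Σ(ℓ_i−1) = 51−5 = 46; sign = (−1)^46 = +1.
Via Zolotarev, sign(π_{14}) = (14|51) = +1.

+1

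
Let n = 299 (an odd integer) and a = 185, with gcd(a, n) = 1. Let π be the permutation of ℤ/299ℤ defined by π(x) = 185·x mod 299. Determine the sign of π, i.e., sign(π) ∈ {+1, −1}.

Start at x=185: 185 → 139 → 1 → 185 (one orbit).
115 cycles of lengths [3, 3, 3, 3, 3, 3, 3, 3, 3, 3, 3, 3, 3, 3, 3, 3, 3, 3, 3, 3, 3, 3, 3, 3, 3, 3, 3, 3, 3, 3, 3, 3, 3, 3, 3, 3, 3, 3, 3, 3, 3, 3, 3, 3, 3, 3, 3, 3, 3, 3, 3, 3, 3, 3, 3, 3, 3, 3, 3, 3, 3, 3, 3, 3, 3, 3, 3, 3, 3, 3, 3, 3, 3, 3, 3, 3, 3, 3, 3, 3, 3, 3, 3, 3, 3, 3, 3, 3, 3, 3, 3, 3, 1, 1, 1, 1, 1, 1, 1, 1, 1, 1, 1, 1, 1, 1, 1, 1, 1, 1, 1, 1, 1, 1, 1].
Σ(ℓ_i−1) = 299−115 = 184; sign = (−1)^184 = +1.
(185|299)_J = +1 (Zolotarev's lemma cross-check).

+1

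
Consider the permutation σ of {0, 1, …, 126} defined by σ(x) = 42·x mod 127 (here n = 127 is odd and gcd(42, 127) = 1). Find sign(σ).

Orbit of 100 under x↦42x: [100, 9, 124, 1, 42, 113, 47]… (length divides ord_127(42)).
Cycle type of π: 63×2 + 1; total 3 cycles.
n − c = 127 − 3 = 124; sign = (−1)^124 = +1.
The Jacobi symbol (42|127) = +1 (Zolotarev) agrees.

+1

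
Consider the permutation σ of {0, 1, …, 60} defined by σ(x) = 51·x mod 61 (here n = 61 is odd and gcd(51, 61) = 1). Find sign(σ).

Trace 20: π^k(20) = [20, 44, 48, 8, 42, 7, 52] for k=0..6.
The orbit structure of x ↦ 51x mod 61: 2 orbits of sizes [60, 1].
With 2 cycles on 61 points, sign = (−1)^{61−2} = -1.
Via Zolotarev, sign(π_{51}) = (51|61) = -1.

-1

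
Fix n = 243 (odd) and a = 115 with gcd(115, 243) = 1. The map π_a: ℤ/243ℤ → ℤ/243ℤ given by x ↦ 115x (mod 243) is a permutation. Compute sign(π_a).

+1

Start at x=220: 220 → 28 → 61 → 211 → 208 → 106 → 40 → … (one orbit).
π_115 has 11 disjoint cycles with lengths [81, 81, 27, 27, 9, 9, 3, 3, 1, 1, 1] on {0,…,242}.
sign(π) = (−1)^{n − #cycles} = (−1)^{243−11} = (−1)^232 = +1.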